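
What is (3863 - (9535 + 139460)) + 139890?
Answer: -5242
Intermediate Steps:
(3863 - (9535 + 139460)) + 139890 = (3863 - 1*148995) + 139890 = (3863 - 148995) + 139890 = -145132 + 139890 = -5242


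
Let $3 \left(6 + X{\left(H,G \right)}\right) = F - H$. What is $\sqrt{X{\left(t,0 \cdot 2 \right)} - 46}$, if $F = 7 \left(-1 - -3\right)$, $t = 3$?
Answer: $\frac{i \sqrt{435}}{3} \approx 6.9522 i$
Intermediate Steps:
$F = 14$ ($F = 7 \left(-1 + 3\right) = 7 \cdot 2 = 14$)
$X{\left(H,G \right)} = - \frac{4}{3} - \frac{H}{3}$ ($X{\left(H,G \right)} = -6 + \frac{14 - H}{3} = -6 - \left(- \frac{14}{3} + \frac{H}{3}\right) = - \frac{4}{3} - \frac{H}{3}$)
$\sqrt{X{\left(t,0 \cdot 2 \right)} - 46} = \sqrt{\left(- \frac{4}{3} - 1\right) - 46} = \sqrt{- \frac{7}{3} - 46} = \sqrt{- \frac{145}{3}} = \frac{i \sqrt{435}}{3}$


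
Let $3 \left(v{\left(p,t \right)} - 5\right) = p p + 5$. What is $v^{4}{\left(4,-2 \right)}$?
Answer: $20736$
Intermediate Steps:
$v{\left(p,t \right)} = \frac{20}{3} + \frac{p^{2}}{3}$ ($v{\left(p,t \right)} = 5 + \frac{p p + 5}{3} = 5 + \frac{p^{2} + 5}{3} = 5 + \frac{5 + p^{2}}{3} = 5 + \left(\frac{5}{3} + \frac{p^{2}}{3}\right) = \frac{20}{3} + \frac{p^{2}}{3}$)
$v^{4}{\left(4,-2 \right)} = \left(\frac{20}{3} + \frac{4^{2}}{3}\right)^{4} = \left(\frac{20}{3} + \frac{1}{3} \cdot 16\right)^{4} = \left(\frac{20}{3} + \frac{16}{3}\right)^{4} = 12^{4} = 20736$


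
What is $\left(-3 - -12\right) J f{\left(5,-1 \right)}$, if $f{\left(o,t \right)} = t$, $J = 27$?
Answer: $-243$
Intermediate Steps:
$\left(-3 - -12\right) J f{\left(5,-1 \right)} = \left(-3 - -12\right) 27 \left(-1\right) = \left(-3 + 12\right) 27 \left(-1\right) = 9 \cdot 27 \left(-1\right) = 243 \left(-1\right) = -243$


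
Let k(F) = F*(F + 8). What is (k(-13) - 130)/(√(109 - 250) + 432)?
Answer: -1872/12451 + 13*I*√141/37353 ≈ -0.15035 + 0.0041326*I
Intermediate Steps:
k(F) = F*(8 + F)
(k(-13) - 130)/(√(109 - 250) + 432) = (-13*(8 - 13) - 130)/(√(109 - 250) + 432) = (-13*(-5) - 130)/(√(-141) + 432) = (65 - 130)/(I*√141 + 432) = -65/(432 + I*√141)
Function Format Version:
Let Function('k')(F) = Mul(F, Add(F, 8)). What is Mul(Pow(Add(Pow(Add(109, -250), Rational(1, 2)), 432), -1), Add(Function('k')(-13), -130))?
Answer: Add(Rational(-1872, 12451), Mul(Rational(13, 37353), I, Pow(141, Rational(1, 2)))) ≈ Add(-0.15035, Mul(0.0041326, I))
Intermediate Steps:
Function('k')(F) = Mul(F, Add(8, F))
Mul(Pow(Add(Pow(Add(109, -250), Rational(1, 2)), 432), -1), Add(Function('k')(-13), -130)) = Mul(Pow(Add(Pow(Add(109, -250), Rational(1, 2)), 432), -1), Add(Mul(-13, Add(8, -13)), -130)) = Mul(Pow(Add(Pow(-141, Rational(1, 2)), 432), -1), Add(Mul(-13, -5), -130)) = Mul(Pow(Add(Mul(I, Pow(141, Rational(1, 2))), 432), -1), Add(65, -130)) = Mul(Pow(Add(432, Mul(I, Pow(141, Rational(1, 2)))), -1), -65) = Mul(-65, Pow(Add(432, Mul(I, Pow(141, Rational(1, 2)))), -1))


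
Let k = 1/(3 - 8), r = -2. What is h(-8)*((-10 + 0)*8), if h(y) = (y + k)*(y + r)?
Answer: -6560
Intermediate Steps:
k = -1/5 (k = 1/(-5) = -1/5 ≈ -0.20000)
h(y) = (-2 + y)*(-1/5 + y) (h(y) = (y - 1/5)*(y - 2) = (-1/5 + y)*(-2 + y) = (-2 + y)*(-1/5 + y))
h(-8)*((-10 + 0)*8) = (2/5 + (-8)**2 - 11/5*(-8))*((-10 + 0)*8) = (2/5 + 64 + 88/5)*(-10*8) = 82*(-80) = -6560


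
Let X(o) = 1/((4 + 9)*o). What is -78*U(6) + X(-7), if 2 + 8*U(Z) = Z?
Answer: -3550/91 ≈ -39.011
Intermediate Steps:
U(Z) = -¼ + Z/8
X(o) = 1/(13*o)
-78*U(6) + X(-7) = -78*(-¼ + (⅛)*6) + (1/13)/(-7) = -78*(-¼ + ¾) + (1/13)*(-⅐) = -78*½ - 1/91 = -39 - 1/91 = -3550/91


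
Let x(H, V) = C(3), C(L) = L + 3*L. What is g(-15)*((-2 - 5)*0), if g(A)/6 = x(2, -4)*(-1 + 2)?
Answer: 0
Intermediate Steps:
C(L) = 4*L
x(H, V) = 12 (x(H, V) = 4*3 = 12)
g(A) = 72 (g(A) = 6*(12*(-1 + 2)) = 6*(12*1) = 6*12 = 72)
g(-15)*((-2 - 5)*0) = 72*((-2 - 5)*0) = 72*(-7*0) = 72*0 = 0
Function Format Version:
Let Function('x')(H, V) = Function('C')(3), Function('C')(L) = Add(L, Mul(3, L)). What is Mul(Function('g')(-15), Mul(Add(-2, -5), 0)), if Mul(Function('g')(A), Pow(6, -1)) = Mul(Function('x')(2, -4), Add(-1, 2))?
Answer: 0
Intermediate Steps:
Function('C')(L) = Mul(4, L)
Function('x')(H, V) = 12 (Function('x')(H, V) = Mul(4, 3) = 12)
Function('g')(A) = 72 (Function('g')(A) = Mul(6, Mul(12, Add(-1, 2))) = Mul(6, Mul(12, 1)) = Mul(6, 12) = 72)
Mul(Function('g')(-15), Mul(Add(-2, -5), 0)) = Mul(72, Mul(Add(-2, -5), 0)) = Mul(72, Mul(-7, 0)) = Mul(72, 0) = 0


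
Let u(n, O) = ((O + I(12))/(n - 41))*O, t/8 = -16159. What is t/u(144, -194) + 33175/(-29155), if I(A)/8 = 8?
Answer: -1496292173/2828035 ≈ -529.09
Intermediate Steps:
I(A) = 64 (I(A) = 8*8 = 64)
t = -129272 (t = 8*(-16159) = -129272)
u(n, O) = O*(64 + O)/(-41 + n) (u(n, O) = ((O + 64)/(n - 41))*O = ((64 + O)/(-41 + n))*O = O*(64 + O)/(-41 + n))
t/u(144, -194) + 33175/(-29155) = -129272*(-(-41 + 144)/(194*(64 - 194))) + 33175/(-29155) = -129272/((-194*(-130)/103)) + 33175*(-1/29155) = -129272/((-194*1/103*(-130))) - 6635/5831 = -129272/25220/103 - 6635/5831 = -129272*103/25220 - 6635/5831 = -256058/485 - 6635/5831 = -1496292173/2828035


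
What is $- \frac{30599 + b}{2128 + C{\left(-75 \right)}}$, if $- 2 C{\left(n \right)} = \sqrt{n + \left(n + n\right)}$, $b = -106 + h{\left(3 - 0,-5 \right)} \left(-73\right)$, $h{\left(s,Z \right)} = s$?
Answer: $- \frac{257692288}{18113761} - \frac{908220 i}{18113761} \approx -14.226 - 0.05014 i$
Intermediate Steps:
$b = -325$ ($b = -106 + \left(3 - 0\right) \left(-73\right) = -106 + \left(3 + 0\right) \left(-73\right) = -106 + 3 \left(-73\right) = -106 - 219 = -325$)
$C{\left(n \right)} = - \frac{\sqrt{3} \sqrt{n}}{2}$ ($C{\left(n \right)} = - \frac{\sqrt{n + \left(n + n\right)}}{2} = - \frac{\sqrt{n + 2 n}}{2} = - \frac{\sqrt{3 n}}{2} = - \frac{\sqrt{3} \sqrt{n}}{2}$)
$- \frac{30599 + b}{2128 + C{\left(-75 \right)}} = - \frac{30599 - 325}{2128 - \frac{\sqrt{3} \sqrt{-75}}{2}} = - \frac{30274}{2128 - \frac{\sqrt{3} \cdot 5 i \sqrt{3}}{2}} = - \frac{30274}{2128 - \frac{15 i}{2}} = - 30274 \frac{4 \left(2128 + \frac{15 i}{2}\right)}{18113761} = - \frac{121096 \left(2128 + \frac{15 i}{2}\right)}{18113761}$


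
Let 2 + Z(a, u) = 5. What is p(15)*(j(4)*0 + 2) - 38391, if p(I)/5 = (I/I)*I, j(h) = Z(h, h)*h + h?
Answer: -38241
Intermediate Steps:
Z(a, u) = 3 (Z(a, u) = -2 + 5 = 3)
j(h) = 4*h (j(h) = 3*h + h = 4*h)
p(I) = 5*I (p(I) = 5*((I/I)*I) = 5*(1*I) = 5*I)
p(15)*(j(4)*0 + 2) - 38391 = (5*15)*((4*4)*0 + 2) - 38391 = 75*(16*0 + 2) - 38391 = 75*(0 + 2) - 38391 = 75*2 - 38391 = 150 - 38391 = -38241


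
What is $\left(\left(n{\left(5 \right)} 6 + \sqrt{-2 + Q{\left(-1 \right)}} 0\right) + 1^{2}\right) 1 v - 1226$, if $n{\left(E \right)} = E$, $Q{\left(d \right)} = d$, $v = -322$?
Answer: $-11208$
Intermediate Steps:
$\left(\left(n{\left(5 \right)} 6 + \sqrt{-2 + Q{\left(-1 \right)}} 0\right) + 1^{2}\right) 1 v - 1226 = \left(\left(5 \cdot 6 + \sqrt{-2 - 1} \cdot 0\right) + 1^{2}\right) 1 \left(-322\right) - 1226 = \left(\left(30 + \sqrt{-3} \cdot 0\right) + 1\right) 1 \left(-322\right) - 1226 = \left(\left(30 + i \sqrt{3} \cdot 0\right) + 1\right) 1 \left(-322\right) - 1226 = \left(\left(30 + 0\right) + 1\right) 1 \left(-322\right) - 1226 = \left(30 + 1\right) 1 \left(-322\right) - 1226 = 31 \cdot 1 \left(-322\right) - 1226 = 31 \left(-322\right) - 1226 = -9982 - 1226 = -11208$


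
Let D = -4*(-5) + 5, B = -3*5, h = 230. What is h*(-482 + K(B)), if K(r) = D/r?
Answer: -333730/3 ≈ -1.1124e+5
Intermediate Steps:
B = -15
D = 25 (D = 20 + 5 = 25)
K(r) = 25/r
h*(-482 + K(B)) = 230*(-482 + 25/(-15)) = 230*(-482 + 25*(-1/15)) = 230*(-482 - 5/3) = 230*(-1451/3) = -333730/3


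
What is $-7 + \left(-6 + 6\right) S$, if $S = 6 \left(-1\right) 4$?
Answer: $-7$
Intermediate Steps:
$S = -24$ ($S = \left(-6\right) 4 = -24$)
$-7 + \left(-6 + 6\right) S = -7 + \left(-6 + 6\right) \left(-24\right) = -7 + 0 \left(-24\right) = -7 + 0 = -7$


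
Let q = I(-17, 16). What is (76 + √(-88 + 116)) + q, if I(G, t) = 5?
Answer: 81 + 2*√7 ≈ 86.292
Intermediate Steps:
q = 5
(76 + √(-88 + 116)) + q = (76 + √(-88 + 116)) + 5 = (76 + √28) + 5 = (76 + 2*√7) + 5 = 81 + 2*√7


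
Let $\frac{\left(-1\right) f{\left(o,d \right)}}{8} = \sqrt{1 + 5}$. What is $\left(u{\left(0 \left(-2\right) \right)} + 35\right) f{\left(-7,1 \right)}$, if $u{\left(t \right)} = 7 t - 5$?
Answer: $- 240 \sqrt{6} \approx -587.88$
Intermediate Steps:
$f{\left(o,d \right)} = - 8 \sqrt{6}$ ($f{\left(o,d \right)} = - 8 \sqrt{1 + 5} = - 8 \sqrt{6}$)
$u{\left(t \right)} = -5 + 7 t$
$\left(u{\left(0 \left(-2\right) \right)} + 35\right) f{\left(-7,1 \right)} = \left(\left(-5 + 7 \cdot 0 \left(-2\right)\right) + 35\right) \left(- 8 \sqrt{6}\right) = \left(\left(-5 + 7 \cdot 0\right) + 35\right) \left(- 8 \sqrt{6}\right) = \left(\left(-5 + 0\right) + 35\right) \left(- 8 \sqrt{6}\right) = \left(-5 + 35\right) \left(- 8 \sqrt{6}\right) = 30 \left(- 8 \sqrt{6}\right) = - 240 \sqrt{6}$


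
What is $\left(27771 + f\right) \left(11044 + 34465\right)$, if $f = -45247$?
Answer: $-795315284$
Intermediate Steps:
$\left(27771 + f\right) \left(11044 + 34465\right) = \left(27771 - 45247\right) \left(11044 + 34465\right) = \left(-17476\right) 45509 = -795315284$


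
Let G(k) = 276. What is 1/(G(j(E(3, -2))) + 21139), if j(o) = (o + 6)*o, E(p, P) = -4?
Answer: 1/21415 ≈ 4.6696e-5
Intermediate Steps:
j(o) = o*(6 + o) (j(o) = (6 + o)*o = o*(6 + o))
1/(G(j(E(3, -2))) + 21139) = 1/(276 + 21139) = 1/21415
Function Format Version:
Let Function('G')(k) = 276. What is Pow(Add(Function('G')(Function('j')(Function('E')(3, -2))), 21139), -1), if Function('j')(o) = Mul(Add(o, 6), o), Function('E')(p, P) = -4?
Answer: Rational(1, 21415) ≈ 4.6696e-5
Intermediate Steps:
Function('j')(o) = Mul(o, Add(6, o)) (Function('j')(o) = Mul(Add(6, o), o) = Mul(o, Add(6, o)))
Pow(Add(Function('G')(Function('j')(Function('E')(3, -2))), 21139), -1) = Pow(Add(276, 21139), -1) = Pow(21415, -1) = Rational(1, 21415)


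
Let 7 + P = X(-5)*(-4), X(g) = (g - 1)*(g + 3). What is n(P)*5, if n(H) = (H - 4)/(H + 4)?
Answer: 295/51 ≈ 5.7843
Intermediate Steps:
X(g) = (-1 + g)*(3 + g)
P = -55 (P = -7 + (-3 + (-5)² + 2*(-5))*(-4) = -7 + (-3 + 25 - 10)*(-4) = -7 + 12*(-4) = -7 - 48 = -55)
n(H) = (-4 + H)/(4 + H)
n(P)*5 = ((-4 - 55)/(4 - 55))*5 = (-59/(-51))*5 = -1/51*(-59)*5 = (59/51)*5 = 295/51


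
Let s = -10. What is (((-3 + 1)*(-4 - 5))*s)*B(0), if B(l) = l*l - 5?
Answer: 900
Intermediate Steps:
B(l) = -5 + l² (B(l) = l² - 5 = -5 + l²)
(((-3 + 1)*(-4 - 5))*s)*B(0) = (((-3 + 1)*(-4 - 5))*(-10))*(-5 + 0²) = (-2*(-9)*(-10))*(-5 + 0) = (18*(-10))*(-5) = -180*(-5) = 900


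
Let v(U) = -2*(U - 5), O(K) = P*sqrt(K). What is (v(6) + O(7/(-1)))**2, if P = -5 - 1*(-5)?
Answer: 4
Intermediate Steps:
P = 0 (P = -5 + 5 = 0)
O(K) = 0 (O(K) = 0*sqrt(K) = 0)
v(U) = 10 - 2*U (v(U) = -2*(-5 + U) = 10 - 2*U)
(v(6) + O(7/(-1)))**2 = ((10 - 2*6) + 0)**2 = ((10 - 12) + 0)**2 = (-2 + 0)**2 = (-2)**2 = 4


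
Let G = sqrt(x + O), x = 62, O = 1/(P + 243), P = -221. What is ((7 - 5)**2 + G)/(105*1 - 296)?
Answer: -4/191 - sqrt(30030)/4202 ≈ -0.062183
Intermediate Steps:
O = 1/22 (O = 1/(-221 + 243) = 1/22 ≈ 0.045455)
G = sqrt(30030)/22 (G = sqrt(62 + 1/22) = sqrt(1365/22) = sqrt(30030)/22 ≈ 7.8769)
((7 - 5)**2 + G)/(105*1 - 296) = ((7 - 5)**2 + sqrt(30030)/22)/(105*1 - 296) = (2**2 + sqrt(30030)/22)/(105 - 296) = (4 + sqrt(30030)/22)/(-191) = (4 + sqrt(30030)/22)*(-1/191) = -4/191 - sqrt(30030)/4202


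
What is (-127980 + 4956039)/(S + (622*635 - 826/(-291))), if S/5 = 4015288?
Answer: 1404965169/5957181136 ≈ 0.23584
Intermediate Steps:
S = 20076440 (S = 5*4015288 = 20076440)
(-127980 + 4956039)/(S + (622*635 - 826/(-291))) = (-127980 + 4956039)/(20076440 + (622*635 - 826/(-291))) = 4828059/(20076440 + (394970 - 826*(-1/291))) = 4828059/(20076440 + (394970 + 826/291)) = 4828059/(20076440 + 114937096/291) = 4828059/(5957181136/291) = 4828059*(291/5957181136) = 1404965169/5957181136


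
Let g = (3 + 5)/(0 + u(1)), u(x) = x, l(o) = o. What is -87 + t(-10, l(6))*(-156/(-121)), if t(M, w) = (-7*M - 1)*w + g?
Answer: 55305/121 ≈ 457.07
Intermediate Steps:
g = 8 (g = (3 + 5)/(0 + 1) = 8/1 = 8*1 = 8)
t(M, w) = 8 + w*(-1 - 7*M) (t(M, w) = (-7*M - 1)*w + 8 = (-1 - 7*M)*w + 8 = w*(-1 - 7*M) + 8 = 8 + w*(-1 - 7*M))
-87 + t(-10, l(6))*(-156/(-121)) = -87 + (8 - 1*6 - 7*(-10)*6)*(-156/(-121)) = -87 + (8 - 6 + 420)*(-156*(-1/121)) = -87 + 422*(156/121) = -87 + 65832/121 = 55305/121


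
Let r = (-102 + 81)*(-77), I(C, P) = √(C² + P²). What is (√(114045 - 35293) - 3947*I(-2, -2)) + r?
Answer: 1617 - 7894*√2 + 4*√4922 ≈ -9266.2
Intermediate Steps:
r = 1617 (r = -21*(-77) = 1617)
(√(114045 - 35293) - 3947*I(-2, -2)) + r = (√(114045 - 35293) - 3947*√((-2)² + (-2)²)) + 1617 = (√78752 - 3947*√(4 + 4)) + 1617 = (4*√4922 - 7894*√2) + 1617 = (-7894*√2 + 4*√4922) + 1617 = 1617 - 7894*√2 + 4*√4922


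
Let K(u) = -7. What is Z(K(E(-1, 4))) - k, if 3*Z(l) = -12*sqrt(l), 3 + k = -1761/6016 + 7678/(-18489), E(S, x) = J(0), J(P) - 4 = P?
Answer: 412439449/111229824 - 4*I*sqrt(7) ≈ 3.708 - 10.583*I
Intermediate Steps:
J(P) = 4 + P
E(S, x) = 4 (E(S, x) = 4 + 0 = 4)
k = -412439449/111229824 (k = -3 + (-1761/6016 + 7678/(-18489)) = -3 + (-1761*1/6016 + 7678*(-1/18489)) = -3 + (-1761/6016 - 7678/18489) = -3 - 78749977/111229824 = -412439449/111229824 ≈ -3.7080)
Z(l) = -4*sqrt(l) (Z(l) = (-12*sqrt(l))/3 = -4*sqrt(l))
Z(K(E(-1, 4))) - k = -4*I*sqrt(7) - 1*(-412439449/111229824) = -4*I*sqrt(7) + 412439449/111229824 = 412439449/111229824 - 4*I*sqrt(7)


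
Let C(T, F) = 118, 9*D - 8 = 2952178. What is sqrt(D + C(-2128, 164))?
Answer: 4*sqrt(184578)/3 ≈ 572.83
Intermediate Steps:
D = 984062/3 (D = 8/9 + (1/9)*2952178 = 8/9 + 2952178/9 = 984062/3 ≈ 3.2802e+5)
sqrt(D + C(-2128, 164)) = sqrt(984062/3 + 118) = sqrt(984416/3) = 4*sqrt(184578)/3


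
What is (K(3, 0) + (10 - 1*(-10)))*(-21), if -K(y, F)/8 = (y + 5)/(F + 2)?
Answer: 252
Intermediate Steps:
K(y, F) = -8*(5 + y)/(2 + F) (K(y, F) = -8*(y + 5)/(F + 2) = -8*(5 + y)/(2 + F))
(K(3, 0) + (10 - 1*(-10)))*(-21) = (8*(-5 - 1*3)/(2 + 0) + (10 - 1*(-10)))*(-21) = (8*(-5 - 3)/2 + (10 + 10))*(-21) = (8*(1/2)*(-8) + 20)*(-21) = (-32 + 20)*(-21) = -12*(-21) = 252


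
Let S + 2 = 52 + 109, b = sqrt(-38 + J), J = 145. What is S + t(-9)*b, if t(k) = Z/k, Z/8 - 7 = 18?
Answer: 159 - 200*sqrt(107)/9 ≈ -70.868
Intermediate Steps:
Z = 200 (Z = 56 + 8*18 = 56 + 144 = 200)
b = sqrt(107) (b = sqrt(-38 + 145) = sqrt(107) ≈ 10.344)
S = 159 (S = -2 + (52 + 109) = -2 + 161 = 159)
t(k) = 200/k
S + t(-9)*b = 159 + (200/(-9))*sqrt(107) = 159 + (200*(-1/9))*sqrt(107) = 159 - 200*sqrt(107)/9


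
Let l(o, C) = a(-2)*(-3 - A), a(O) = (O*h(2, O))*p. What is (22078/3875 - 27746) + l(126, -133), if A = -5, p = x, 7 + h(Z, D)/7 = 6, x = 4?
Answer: -107059672/3875 ≈ -27628.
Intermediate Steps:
h(Z, D) = -7 (h(Z, D) = -49 + 7*6 = -49 + 42 = -7)
p = 4
a(O) = -28*O (a(O) = (O*(-7))*4 = -7*O*4 = -28*O)
l(o, C) = 112 (l(o, C) = (-28*(-2))*(-3 - 1*(-5)) = 56*(-3 + 5) = 56*2 = 112)
(22078/3875 - 27746) + l(126, -133) = (22078/3875 - 27746) + 112 = -107493672/3875 + 112 = -107059672/3875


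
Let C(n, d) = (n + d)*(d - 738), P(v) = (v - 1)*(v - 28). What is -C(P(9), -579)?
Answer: -962727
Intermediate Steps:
P(v) = (-1 + v)*(-28 + v)
C(n, d) = (-738 + d)*(d + n) (C(n, d) = (d + n)*(-738 + d) = (-738 + d)*(d + n))
-C(P(9), -579) = -((-579)² - 738*(-579) - 738*(28 + 9² - 29*9) - 579*(28 + 9² - 29*9)) = -(335241 + 427302 - 738*(28 + 81 - 261) - 579*(28 + 81 - 261)) = -(335241 + 427302 - 738*(-152) - 579*(-152)) = -(335241 + 427302 + 112176 + 88008) = -1*962727 = -962727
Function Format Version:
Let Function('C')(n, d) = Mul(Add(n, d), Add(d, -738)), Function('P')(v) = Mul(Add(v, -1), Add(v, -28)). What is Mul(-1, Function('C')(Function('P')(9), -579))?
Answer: -962727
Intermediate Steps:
Function('P')(v) = Mul(Add(-1, v), Add(-28, v))
Function('C')(n, d) = Mul(Add(-738, d), Add(d, n)) (Function('C')(n, d) = Mul(Add(d, n), Add(-738, d)) = Mul(Add(-738, d), Add(d, n)))
Mul(-1, Function('C')(Function('P')(9), -579)) = Mul(-1, Add(Pow(-579, 2), Mul(-738, -579), Mul(-738, Add(28, Pow(9, 2), Mul(-29, 9))), Mul(-579, Add(28, Pow(9, 2), Mul(-29, 9))))) = Mul(-1, Add(335241, 427302, Mul(-738, Add(28, 81, -261)), Mul(-579, Add(28, 81, -261)))) = Mul(-1, Add(335241, 427302, Mul(-738, -152), Mul(-579, -152))) = Mul(-1, Add(335241, 427302, 112176, 88008)) = Mul(-1, 962727) = -962727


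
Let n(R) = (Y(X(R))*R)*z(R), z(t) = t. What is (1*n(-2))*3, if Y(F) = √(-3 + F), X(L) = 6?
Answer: 12*√3 ≈ 20.785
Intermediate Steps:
n(R) = √3*R² (n(R) = (√(-3 + 6)*R)*R = (√3*R)*R = (R*√3)*R = √3*R²)
(1*n(-2))*3 = (1*(√3*(-2)²))*3 = (1*(√3*4))*3 = (1*(4*√3))*3 = (4*√3)*3 = 12*√3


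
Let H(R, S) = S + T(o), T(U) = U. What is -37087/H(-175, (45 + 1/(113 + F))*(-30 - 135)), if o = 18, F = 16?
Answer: 1594741/318556 ≈ 5.0062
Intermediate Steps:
H(R, S) = 18 + S (H(R, S) = S + 18 = 18 + S)
-37087/H(-175, (45 + 1/(113 + F))*(-30 - 135)) = -37087/(18 + (45 + 1/(113 + 16))*(-30 - 135)) = -37087/(18 + (45 + 1/129)*(-165)) = -37087/(18 + (5806/129)*(-165)) = -37087/(18 - 319330/43) = -37087/(-318556/43) = -37087*(-43/318556) = 1594741/318556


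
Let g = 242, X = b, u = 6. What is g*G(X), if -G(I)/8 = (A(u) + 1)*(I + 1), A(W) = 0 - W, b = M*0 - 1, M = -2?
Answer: 0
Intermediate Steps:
b = -1 (b = -2*0 - 1 = 0 - 1 = -1)
X = -1
A(W) = -W
G(I) = 40 + 40*I (G(I) = -8*(-1*6 + 1)*(I + 1) = -8*(-6 + 1)*(1 + I) = -(-40)*(1 + I) = -8*(-5 - 5*I) = 40 + 40*I)
g*G(X) = 242*(40 + 40*(-1)) = 242*(40 - 40) = 242*0 = 0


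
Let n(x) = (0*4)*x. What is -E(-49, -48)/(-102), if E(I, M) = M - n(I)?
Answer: -8/17 ≈ -0.47059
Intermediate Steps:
n(x) = 0 (n(x) = 0*x = 0)
E(I, M) = M (E(I, M) = M - 1*0 = M + 0 = M)
-E(-49, -48)/(-102) = -(-48)/(-102) = -(-48)*(-1)/102 = -1*8/17 = -8/17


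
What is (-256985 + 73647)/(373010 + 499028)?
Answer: -91669/436019 ≈ -0.21024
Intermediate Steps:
(-256985 + 73647)/(373010 + 499028) = -183338/872038 = -183338*1/872038 = -91669/436019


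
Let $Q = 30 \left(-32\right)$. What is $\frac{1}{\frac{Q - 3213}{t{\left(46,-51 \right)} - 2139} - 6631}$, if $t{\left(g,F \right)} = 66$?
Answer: $- \frac{691}{4580630} \approx -0.00015085$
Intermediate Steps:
$Q = -960$
$\frac{1}{\frac{Q - 3213}{t{\left(46,-51 \right)} - 2139} - 6631} = \frac{1}{\frac{-960 - 3213}{66 - 2139} - 6631} = \frac{1}{- \frac{4173}{-2073} - 6631} = \frac{1}{\left(-4173\right) \left(- \frac{1}{2073}\right) - 6631} = \frac{1}{\frac{1391}{691} - 6631} = \frac{1}{- \frac{4580630}{691}} = - \frac{691}{4580630}$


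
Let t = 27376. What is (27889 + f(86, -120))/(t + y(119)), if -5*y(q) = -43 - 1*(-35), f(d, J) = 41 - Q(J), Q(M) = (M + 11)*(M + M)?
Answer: 4425/68444 ≈ 0.064651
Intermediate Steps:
Q(M) = 2*M*(11 + M) (Q(M) = (11 + M)*(2*M) = 2*M*(11 + M))
f(d, J) = 41 - 2*J*(11 + J)
y(q) = 8/5 (y(q) = -(-43 - 1*(-35))/5 = -(-43 + 35)/5 = -⅕*(-8) = 8/5)
(27889 + f(86, -120))/(t + y(119)) = (27889 + (41 - 2*(-120)*(11 - 120)))/(27376 + 8/5) = (27889 + (41 - 2*(-120)*(-109)))/(136888/5) = (27889 + (41 - 26160))*(5/136888) = (27889 - 26119)*(5/136888) = 1770*(5/136888) = 4425/68444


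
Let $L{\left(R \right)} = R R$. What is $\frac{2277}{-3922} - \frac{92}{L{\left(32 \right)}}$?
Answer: $- \frac{336559}{502016} \approx -0.67041$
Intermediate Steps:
$L{\left(R \right)} = R^{2}$
$\frac{2277}{-3922} - \frac{92}{L{\left(32 \right)}} = \frac{2277}{-3922} - \frac{92}{32^{2}} = 2277 \left(- \frac{1}{3922}\right) - \frac{92}{1024} = - \frac{2277}{3922} - \frac{23}{256} = - \frac{336559}{502016}$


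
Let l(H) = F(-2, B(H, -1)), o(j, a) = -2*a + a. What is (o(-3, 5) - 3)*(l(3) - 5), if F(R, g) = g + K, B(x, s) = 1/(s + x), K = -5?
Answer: 76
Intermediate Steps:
o(j, a) = -a
F(R, g) = -5 + g (F(R, g) = g - 5 = -5 + g)
l(H) = -5 + 1/(-1 + H)
(o(-3, 5) - 3)*(l(3) - 5) = (-1*5 - 3)*((6 - 5*3)/(-1 + 3) - 5) = (-5 - 3)*((6 - 15)/2 - 5) = -8*((½)*(-9) - 5) = -8*(-9/2 - 5) = -8*(-19/2) = 76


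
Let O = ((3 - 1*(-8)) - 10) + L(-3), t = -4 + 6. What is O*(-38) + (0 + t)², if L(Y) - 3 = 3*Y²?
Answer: -1174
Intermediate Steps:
t = 2
L(Y) = 3 + 3*Y²
O = 31 (O = ((3 - 1*(-8)) - 10) + (3 + 3*(-3)²) = ((3 + 8) - 10) + (3 + 3*9) = (11 - 10) + (3 + 27) = 1 + 30 = 31)
O*(-38) + (0 + t)² = 31*(-38) + (0 + 2)² = -1178 + 2² = -1178 + 4 = -1174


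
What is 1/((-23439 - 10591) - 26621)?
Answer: -1/60651 ≈ -1.6488e-5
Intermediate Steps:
1/((-23439 - 10591) - 26621) = 1/(-34030 - 26621) = 1/(-60651) = -1/60651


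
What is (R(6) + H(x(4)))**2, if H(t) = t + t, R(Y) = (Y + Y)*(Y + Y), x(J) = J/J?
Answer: 21316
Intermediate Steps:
x(J) = 1
R(Y) = 4*Y**2 (R(Y) = (2*Y)*(2*Y) = 4*Y**2)
H(t) = 2*t
(R(6) + H(x(4)))**2 = (4*6**2 + 2*1)**2 = (4*36 + 2)**2 = (144 + 2)**2 = 146**2 = 21316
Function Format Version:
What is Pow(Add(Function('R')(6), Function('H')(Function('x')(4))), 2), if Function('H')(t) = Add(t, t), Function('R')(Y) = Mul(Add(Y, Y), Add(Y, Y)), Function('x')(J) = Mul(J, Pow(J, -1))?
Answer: 21316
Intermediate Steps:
Function('x')(J) = 1
Function('R')(Y) = Mul(4, Pow(Y, 2)) (Function('R')(Y) = Mul(Mul(2, Y), Mul(2, Y)) = Mul(4, Pow(Y, 2)))
Function('H')(t) = Mul(2, t)
Pow(Add(Function('R')(6), Function('H')(Function('x')(4))), 2) = Pow(Add(Mul(4, Pow(6, 2)), Mul(2, 1)), 2) = Pow(Add(Mul(4, 36), 2), 2) = Pow(Add(144, 2), 2) = Pow(146, 2) = 21316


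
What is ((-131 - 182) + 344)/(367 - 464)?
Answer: -31/97 ≈ -0.31959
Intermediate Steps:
((-131 - 182) + 344)/(367 - 464) = (-313 + 344)/(-97) = 31*(-1/97) = -31/97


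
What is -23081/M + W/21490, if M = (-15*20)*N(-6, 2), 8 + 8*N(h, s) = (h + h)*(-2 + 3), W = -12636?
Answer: -50548769/1611750 ≈ -31.363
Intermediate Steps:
N(h, s) = -1 + h/4 (N(h, s) = -1 + ((h + h)*(-2 + 3))/8 = -1 + ((2*h)*1)/8 = -1 + (2*h)/8 = -1 + h/4)
M = 750 (M = (-15*20)*(-1 + (¼)*(-6)) = -300*(-1 - 3/2) = -300*(-5/2) = 750)
-23081/M + W/21490 = -23081/750 - 12636/21490 = -23081*1/750 - 12636*1/21490 = -23081/750 - 6318/10745 = -50548769/1611750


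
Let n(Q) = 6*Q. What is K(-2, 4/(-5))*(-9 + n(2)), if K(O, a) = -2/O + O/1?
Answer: -3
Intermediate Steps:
K(O, a) = O - 2/O (K(O, a) = -2/O + O*1 = -2/O + O = O - 2/O)
K(-2, 4/(-5))*(-9 + n(2)) = (-2 - 2/(-2))*(-9 + 6*2) = (-2 - 2*(-½))*(-9 + 12) = (-2 + 1)*3 = -1*3 = -3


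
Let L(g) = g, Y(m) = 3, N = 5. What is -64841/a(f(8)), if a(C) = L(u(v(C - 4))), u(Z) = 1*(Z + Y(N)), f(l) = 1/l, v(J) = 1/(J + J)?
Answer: -2010071/89 ≈ -22585.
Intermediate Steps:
v(J) = 1/(2*J)
u(Z) = 3 + Z (u(Z) = 1*(Z + 3) = 1*(3 + Z) = 3 + Z)
a(C) = 3 + 1/(2*(-4 + C)) (a(C) = 3 + 1/(2*(C - 4)) = 3 + 1/(2*(-4 + C)))
-64841/a(f(8)) = -64841*2*(-4 + 1/8)/(-23 + 6/8) = -64841*2*(-4 + 1/8)/(-23 + 6*(1/8)) = -64841*(-31/(4*(-23 + 3/4))) = -64841/((1/2)*(-8/31)*(-89/4)) = -64841/89/31 = -64841*31/89 = -2010071/89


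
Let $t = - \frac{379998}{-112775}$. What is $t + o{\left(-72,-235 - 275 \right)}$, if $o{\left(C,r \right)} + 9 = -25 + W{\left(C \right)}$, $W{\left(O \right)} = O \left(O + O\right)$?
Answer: $\frac{1165796848}{112775} \approx 10337.0$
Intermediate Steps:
$W{\left(O \right)} = 2 O^{2}$ ($W{\left(O \right)} = O 2 O = 2 O^{2}$)
$t = \frac{379998}{112775}$ ($t = \left(-379998\right) \left(- \frac{1}{112775}\right) = \frac{379998}{112775} \approx 3.3695$)
$o{\left(C,r \right)} = -34 + 2 C^{2}$ ($o{\left(C,r \right)} = -9 + \left(-25 + 2 C^{2}\right) = -34 + 2 C^{2}$)
$t + o{\left(-72,-235 - 275 \right)} = \frac{379998}{112775} - \left(34 - 2 \left(-72\right)^{2}\right) = \frac{379998}{112775} + \left(-34 + 2 \cdot 5184\right) = \frac{379998}{112775} + \left(-34 + 10368\right) = \frac{379998}{112775} + 10334 = \frac{1165796848}{112775}$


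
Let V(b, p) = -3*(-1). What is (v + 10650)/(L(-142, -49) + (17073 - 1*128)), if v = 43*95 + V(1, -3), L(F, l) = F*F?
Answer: 14738/37109 ≈ 0.39715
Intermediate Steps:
V(b, p) = 3
L(F, l) = F**2
v = 4088 (v = 43*95 + 3 = 4085 + 3 = 4088)
(v + 10650)/(L(-142, -49) + (17073 - 1*128)) = (4088 + 10650)/((-142)**2 + (17073 - 1*128)) = 14738/(20164 + (17073 - 128)) = 14738/(20164 + 16945) = 14738/37109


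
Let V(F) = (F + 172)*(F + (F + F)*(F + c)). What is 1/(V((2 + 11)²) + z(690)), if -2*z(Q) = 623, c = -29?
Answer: 2/32386875 ≈ 6.1753e-8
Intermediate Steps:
z(Q) = -623/2 (z(Q) = -½*623 = -623/2)
V(F) = (172 + F)*(F + 2*F*(-29 + F)) (V(F) = (F + 172)*(F + (F + F)*(F - 29)) = (172 + F)*(F + (2*F)*(-29 + F)) = (172 + F)*(F + 2*F*(-29 + F)))
1/(V((2 + 11)²) + z(690)) = 1/((2 + 11)²*(-9804 + 2*((2 + 11)²)² + 287*(2 + 11)²) - 623/2) = 1/(13²*(-9804 + 2*(13²)² + 287*13²) - 623/2) = 1/(169*(-9804 + 2*169² + 287*169) - 623/2) = 1/(169*(-9804 + 2*28561 + 48503) - 623/2) = 1/(169*(-9804 + 57122 + 48503) - 623/2) = 1/(169*95821 - 623/2) = 1/(16193749 - 623/2) = 1/(32386875/2) = 2/32386875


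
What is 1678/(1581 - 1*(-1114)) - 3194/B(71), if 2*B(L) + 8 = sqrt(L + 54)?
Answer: -137622922/164395 - 31940*sqrt(5)/61 ≈ -2008.0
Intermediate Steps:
B(L) = -4 + sqrt(54 + L)/2 (B(L) = -4 + sqrt(L + 54)/2 = -4 + sqrt(54 + L)/2)
1678/(1581 - 1*(-1114)) - 3194/B(71) = 1678/(1581 - 1*(-1114)) - 3194/(-4 + sqrt(54 + 71)/2) = 1678/(1581 + 1114) - 3194/(-4 + sqrt(125)/2) = 1678/2695 - 3194/(-4 + (5*sqrt(5))/2) = 1678*(1/2695) - 3194/(-4 + 5*sqrt(5)/2) = 1678/2695 - 3194/(-4 + 5*sqrt(5)/2)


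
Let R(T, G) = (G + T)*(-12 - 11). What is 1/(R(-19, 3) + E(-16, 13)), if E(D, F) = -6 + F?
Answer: 1/375 ≈ 0.0026667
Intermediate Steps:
R(T, G) = -23*G - 23*T (R(T, G) = (G + T)*(-23) = -23*G - 23*T)
1/(R(-19, 3) + E(-16, 13)) = 1/((-23*3 - 23*(-19)) + (-6 + 13)) = 1/((-69 + 437) + 7) = 1/(368 + 7) = 1/375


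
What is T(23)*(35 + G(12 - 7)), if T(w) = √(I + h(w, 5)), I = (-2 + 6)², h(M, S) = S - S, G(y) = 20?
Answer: 220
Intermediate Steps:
h(M, S) = 0
I = 16 (I = 4² = 16)
T(w) = 4 (T(w) = √(16 + 0) = √16 = 4)
T(23)*(35 + G(12 - 7)) = 4*(35 + 20) = 4*55 = 220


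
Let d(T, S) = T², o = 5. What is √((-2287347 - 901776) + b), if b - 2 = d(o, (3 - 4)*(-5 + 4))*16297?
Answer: 16*I*√10866 ≈ 1667.8*I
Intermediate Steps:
b = 407427 (b = 2 + 5²*16297 = 2 + 25*16297 = 2 + 407425 = 407427)
√((-2287347 - 901776) + b) = √((-2287347 - 901776) + 407427) = √(-3189123 + 407427) = √(-2781696) = 16*I*√10866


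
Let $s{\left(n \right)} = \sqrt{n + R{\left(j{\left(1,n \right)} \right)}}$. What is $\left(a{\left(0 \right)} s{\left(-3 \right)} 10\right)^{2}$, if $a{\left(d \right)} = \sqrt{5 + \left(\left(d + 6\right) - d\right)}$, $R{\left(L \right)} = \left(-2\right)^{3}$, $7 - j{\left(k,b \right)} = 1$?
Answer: $-12100$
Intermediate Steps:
$j{\left(k,b \right)} = 6$ ($j{\left(k,b \right)} = 7 - 1 = 6$)
$R{\left(L \right)} = -8$
$s{\left(n \right)} = \sqrt{-8 + n}$ ($s{\left(n \right)} = \sqrt{n - 8} = \sqrt{-8 + n}$)
$a{\left(d \right)} = \sqrt{11}$ ($a{\left(d \right)} = \sqrt{5 + \left(\left(6 + d\right) - d\right)} = \sqrt{5 + 6} = \sqrt{11}$)
$\left(a{\left(0 \right)} s{\left(-3 \right)} 10\right)^{2} = \left(\sqrt{11} \sqrt{-8 - 3} \cdot 10\right)^{2} = \left(\sqrt{11} \sqrt{-11} \cdot 10\right)^{2} = \left(\sqrt{11} i \sqrt{11} \cdot 10\right)^{2} = \left(11 i 10\right)^{2} = \left(110 i\right)^{2} = -12100$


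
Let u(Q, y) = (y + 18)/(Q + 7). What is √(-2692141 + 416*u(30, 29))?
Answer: I*√3684817605/37 ≈ 1640.6*I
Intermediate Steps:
u(Q, y) = (18 + y)/(7 + Q)
√(-2692141 + 416*u(30, 29)) = √(-2692141 + 416*((18 + 29)/(7 + 30))) = √(-2692141 + 416*(47/37)) = √(-2692141 + 19552/37) = √(-99589665/37) = I*√3684817605/37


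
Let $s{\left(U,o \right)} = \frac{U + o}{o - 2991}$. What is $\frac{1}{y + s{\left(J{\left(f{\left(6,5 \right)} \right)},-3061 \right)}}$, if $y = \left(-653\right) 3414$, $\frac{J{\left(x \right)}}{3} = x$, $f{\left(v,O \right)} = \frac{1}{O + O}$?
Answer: $- \frac{60520}{134919747233} \approx -4.4856 \cdot 10^{-7}$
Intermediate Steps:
$f{\left(v,O \right)} = \frac{1}{2 O}$
$J{\left(x \right)} = 3 x$
$s{\left(U,o \right)} = \frac{U + o}{-2991 + o}$
$y = -2229342$
$\frac{1}{y + s{\left(J{\left(f{\left(6,5 \right)} \right)},-3061 \right)}} = \frac{1}{-2229342 + \frac{3 \frac{1}{2 \cdot 5} - 3061}{-2991 - 3061}} = \frac{1}{-2229342 + \frac{3 \cdot \frac{1}{2} \cdot \frac{1}{5} - 3061}{-6052}} = \frac{1}{-2229342 - \frac{3 \cdot \frac{1}{10} - 3061}{6052}} = \frac{1}{-2229342 - \frac{\frac{3}{10} - 3061}{6052}} = \frac{1}{-2229342 - - \frac{30607}{60520}} = \frac{1}{-2229342 + \frac{30607}{60520}} = \frac{1}{- \frac{134919747233}{60520}} = - \frac{60520}{134919747233}$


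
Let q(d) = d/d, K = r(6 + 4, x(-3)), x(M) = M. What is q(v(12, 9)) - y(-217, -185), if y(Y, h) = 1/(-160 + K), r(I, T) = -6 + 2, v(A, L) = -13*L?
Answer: 165/164 ≈ 1.0061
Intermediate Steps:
r(I, T) = -4
K = -4
y(Y, h) = -1/164 (y(Y, h) = 1/(-160 - 4) = 1/(-164) = -1/164)
q(d) = 1
q(v(12, 9)) - y(-217, -185) = 1 - 1*(-1/164) = 1 + 1/164 = 165/164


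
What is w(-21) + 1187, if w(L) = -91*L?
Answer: 3098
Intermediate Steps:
w(-21) + 1187 = -91*(-21) + 1187 = 1911 + 1187 = 3098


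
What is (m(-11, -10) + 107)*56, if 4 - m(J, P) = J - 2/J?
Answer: 75040/11 ≈ 6821.8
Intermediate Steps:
m(J, P) = 4 - J + 2/J (m(J, P) = 4 - (J - 2/J) = 4 + (-J + 2/J) = 4 - J + 2/J)
(m(-11, -10) + 107)*56 = ((4 - 1*(-11) + 2/(-11)) + 107)*56 = ((4 + 11 + 2*(-1/11)) + 107)*56 = ((4 + 11 - 2/11) + 107)*56 = (163/11 + 107)*56 = (1340/11)*56 = 75040/11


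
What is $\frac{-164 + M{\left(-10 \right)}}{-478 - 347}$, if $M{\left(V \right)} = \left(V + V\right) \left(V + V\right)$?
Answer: $- \frac{236}{825} \approx -0.28606$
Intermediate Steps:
$M{\left(V \right)} = 4 V^{2}$ ($M{\left(V \right)} = 2 V 2 V = 4 V^{2}$)
$\frac{-164 + M{\left(-10 \right)}}{-478 - 347} = \frac{-164 + 4 \left(-10\right)^{2}}{-478 - 347} = \frac{-164 + 4 \cdot 100}{-825} = \left(-164 + 400\right) \left(- \frac{1}{825}\right) = 236 \left(- \frac{1}{825}\right) = - \frac{236}{825}$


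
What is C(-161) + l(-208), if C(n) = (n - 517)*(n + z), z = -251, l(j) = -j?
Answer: 279544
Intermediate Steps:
C(n) = (-517 + n)*(-251 + n) (C(n) = (n - 517)*(n - 251) = (-517 + n)*(-251 + n))
C(-161) + l(-208) = (129767 + (-161)**2 - 768*(-161)) - 1*(-208) = (129767 + 25921 + 123648) + 208 = 279336 + 208 = 279544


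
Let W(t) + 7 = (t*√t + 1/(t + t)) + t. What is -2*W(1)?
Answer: 9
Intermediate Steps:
W(t) = -7 + t + t^(3/2) + 1/(2*t) (W(t) = -7 + ((t*√t + 1/(t + t)) + t) = -7 + ((t^(3/2) + 1/(2*t)) + t) = -7 + (t + t^(3/2) + 1/(2*t)) = -7 + t + t^(3/2) + 1/(2*t))
-2*W(1) = -2*(-7 + 1 + 1^(3/2) + (½)/1) = -2*(-7 + 1 + 1 + (½)*1) = -2*(-7 + 1 + 1 + ½) = -2*(-9/2) = 9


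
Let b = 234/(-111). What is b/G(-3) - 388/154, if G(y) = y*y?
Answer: -23536/8547 ≈ -2.7537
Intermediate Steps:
G(y) = y²
b = -78/37 (b = 234*(-1/111) = -78/37 ≈ -2.1081)
b/G(-3) - 388/154 = -78/(37*((-3)²)) - 388/154 = -78/37/9 - 388*1/154 = -78/37*⅑ - 194/77 = -26/111 - 194/77 = -23536/8547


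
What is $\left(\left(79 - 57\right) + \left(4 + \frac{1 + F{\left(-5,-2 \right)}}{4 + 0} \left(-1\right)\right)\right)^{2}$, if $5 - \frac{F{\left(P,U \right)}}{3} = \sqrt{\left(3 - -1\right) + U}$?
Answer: $\frac{3881}{8} + 33 \sqrt{2} \approx 531.79$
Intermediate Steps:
$F{\left(P,U \right)} = 15 - 3 \sqrt{4 + U}$ ($F{\left(P,U \right)} = 15 - 3 \sqrt{\left(3 - -1\right) + U} = 15 - 3 \sqrt{\left(3 + 1\right) + U} = 15 - 3 \sqrt{4 + U}$)
$\left(\left(79 - 57\right) + \left(4 + \frac{1 + F{\left(-5,-2 \right)}}{4 + 0} \left(-1\right)\right)\right)^{2} = \left(\left(79 - 57\right) + \left(4 + \frac{1 + \left(15 - 3 \sqrt{4 - 2}\right)}{4 + 0} \left(-1\right)\right)\right)^{2} = \left(\left(79 - 57\right) + \left(4 + \frac{1 + \left(15 - 3 \sqrt{2}\right)}{4} \left(-1\right)\right)\right)^{2} = \left(22 + \left(4 + \left(16 - 3 \sqrt{2}\right) \frac{1}{4} \left(-1\right)\right)\right)^{2} = \left(22 + \left(4 + \left(4 - \frac{3 \sqrt{2}}{4}\right) \left(-1\right)\right)\right)^{2} = \left(22 + \left(4 - \left(4 - \frac{3 \sqrt{2}}{4}\right)\right)\right)^{2} = \left(22 + \frac{3 \sqrt{2}}{4}\right)^{2}$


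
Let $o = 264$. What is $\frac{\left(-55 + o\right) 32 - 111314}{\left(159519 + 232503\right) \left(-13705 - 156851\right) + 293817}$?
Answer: $\frac{104626}{66861410415} \approx 1.5648 \cdot 10^{-6}$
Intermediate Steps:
$\frac{\left(-55 + o\right) 32 - 111314}{\left(159519 + 232503\right) \left(-13705 - 156851\right) + 293817} = \frac{\left(-55 + 264\right) 32 - 111314}{\left(159519 + 232503\right) \left(-13705 - 156851\right) + 293817} = \frac{209 \cdot 32 - 111314}{392022 \left(-170556\right) + 293817} = \frac{6688 - 111314}{-66861704232 + 293817} = - \frac{104626}{-66861410415} = \left(-104626\right) \left(- \frac{1}{66861410415}\right) = \frac{104626}{66861410415}$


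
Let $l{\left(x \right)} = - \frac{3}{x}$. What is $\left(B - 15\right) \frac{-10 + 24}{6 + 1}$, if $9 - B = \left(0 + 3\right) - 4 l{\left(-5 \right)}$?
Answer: $- \frac{66}{5} \approx -13.2$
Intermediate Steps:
$B = \frac{42}{5}$ ($B = 9 - \left(\left(0 + 3\right) - 4 \left(- \frac{3}{-5}\right)\right) = 9 - \left(3 - 4 \left(\left(-3\right) \left(- \frac{1}{5}\right)\right)\right) = 9 - \left(3 - \frac{12}{5}\right) = 9 - \frac{3}{5} = \frac{42}{5} \approx 8.4$)
$\left(B - 15\right) \frac{-10 + 24}{6 + 1} = \left(\frac{42}{5} - 15\right) \frac{-10 + 24}{6 + 1} = - \frac{33 \cdot \frac{14}{7}}{5} = - \frac{33 \cdot 14 \cdot \frac{1}{7}}{5} = \left(- \frac{33}{5}\right) 2 = - \frac{66}{5}$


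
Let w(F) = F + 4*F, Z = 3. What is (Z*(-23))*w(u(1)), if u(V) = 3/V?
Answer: -1035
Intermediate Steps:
w(F) = 5*F
(Z*(-23))*w(u(1)) = (3*(-23))*(5*(3/1)) = -345*3*1 = -345*3 = -69*15 = -1035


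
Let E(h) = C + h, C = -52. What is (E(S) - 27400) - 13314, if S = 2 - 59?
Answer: -40823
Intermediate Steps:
S = -57
E(h) = -52 + h
(E(S) - 27400) - 13314 = ((-52 - 57) - 27400) - 13314 = (-109 - 27400) - 13314 = -27509 - 13314 = -40823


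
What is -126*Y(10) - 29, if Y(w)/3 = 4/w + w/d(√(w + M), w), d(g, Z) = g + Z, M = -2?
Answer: -67973/115 + 1890*√2/23 ≈ -474.86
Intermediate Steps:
d(g, Z) = Z + g
Y(w) = 12/w + 3*w/(w + √(-2 + w)) (Y(w) = 3*(4/w + w/(w + √(w - 2))) = 3*(4/w + w/(w + √(-2 + w))) = 12/w + 3*w/(w + √(-2 + w)))
-126*Y(10) - 29 = -126*(12/10 + 3*10/(10 + √(-2 + 10))) - 29 = -126*(12*(⅒) + 3*10/(10 + √8)) - 29 = -126*(6/5 + 3*10/(10 + 2*√2)) - 29 = -126*(6/5 + 30/(10 + 2*√2)) - 29 = (-756/5 - 3780/(10 + 2*√2)) - 29 = -901/5 - 3780/(10 + 2*√2)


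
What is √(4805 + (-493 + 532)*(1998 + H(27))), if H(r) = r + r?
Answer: √84833 ≈ 291.26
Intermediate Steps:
H(r) = 2*r
√(4805 + (-493 + 532)*(1998 + H(27))) = √(4805 + (-493 + 532)*(1998 + 2*27)) = √(4805 + 39*(1998 + 54)) = √(4805 + 39*2052) = √(4805 + 80028) = √84833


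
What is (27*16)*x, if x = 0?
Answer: 0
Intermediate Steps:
(27*16)*x = (27*16)*0 = 432*0 = 0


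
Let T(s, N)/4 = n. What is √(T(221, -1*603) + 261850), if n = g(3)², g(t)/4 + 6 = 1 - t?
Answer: √265946 ≈ 515.70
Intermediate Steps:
g(t) = -20 - 4*t (g(t) = -24 + 4*(1 - t) = -24 + (4 - 4*t) = -20 - 4*t)
n = 1024 (n = (-20 - 4*3)² = (-20 - 12)² = (-32)² = 1024)
T(s, N) = 4096 (T(s, N) = 4*1024 = 4096)
√(T(221, -1*603) + 261850) = √(4096 + 261850) = √265946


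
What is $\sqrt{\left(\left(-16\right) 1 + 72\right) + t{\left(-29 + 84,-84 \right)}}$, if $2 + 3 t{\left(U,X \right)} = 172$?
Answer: $\frac{13 \sqrt{6}}{3} \approx 10.614$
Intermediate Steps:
$t{\left(U,X \right)} = \frac{170}{3}$ ($t{\left(U,X \right)} = - \frac{2}{3} + \frac{1}{3} \cdot 172 = - \frac{2}{3} + \frac{172}{3} = \frac{170}{3}$)
$\sqrt{\left(\left(-16\right) 1 + 72\right) + t{\left(-29 + 84,-84 \right)}} = \sqrt{\left(\left(-16\right) 1 + 72\right) + \frac{170}{3}} = \sqrt{\left(-16 + 72\right) + \frac{170}{3}} = \sqrt{56 + \frac{170}{3}} = \sqrt{\frac{338}{3}} = \frac{13 \sqrt{6}}{3}$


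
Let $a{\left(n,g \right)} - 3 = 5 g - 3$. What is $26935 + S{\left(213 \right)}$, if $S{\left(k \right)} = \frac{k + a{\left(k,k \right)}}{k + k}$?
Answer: $26938$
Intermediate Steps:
$a{\left(n,g \right)} = 5 g$ ($a{\left(n,g \right)} = 3 + \left(5 g - 3\right) = 3 + \left(-3 + 5 g\right) = 5 g$)
$S{\left(k \right)} = 3$ ($S{\left(k \right)} = \frac{k + 5 k}{k + k} = \frac{6 k}{2 k} = 6 k \frac{1}{2 k} = 3$)
$26935 + S{\left(213 \right)} = 26935 + 3 = 26938$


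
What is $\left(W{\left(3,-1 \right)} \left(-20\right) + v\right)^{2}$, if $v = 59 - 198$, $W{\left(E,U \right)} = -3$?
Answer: $6241$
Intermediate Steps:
$v = -139$
$\left(W{\left(3,-1 \right)} \left(-20\right) + v\right)^{2} = \left(\left(-3\right) \left(-20\right) - 139\right)^{2} = \left(60 - 139\right)^{2} = \left(-79\right)^{2} = 6241$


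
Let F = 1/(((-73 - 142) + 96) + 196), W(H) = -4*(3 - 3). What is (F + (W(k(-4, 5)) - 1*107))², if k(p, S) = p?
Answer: 67864644/5929 ≈ 11446.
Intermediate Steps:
W(H) = 0 (W(H) = -4*0 = 0)
F = 1/77 (F = 1/((-215 + 96) + 196) = 1/(-119 + 196) = 1/77 ≈ 0.012987)
(F + (W(k(-4, 5)) - 1*107))² = (1/77 + (0 - 1*107))² = (1/77 + (0 - 107))² = (1/77 - 107)² = (-8238/77)² = 67864644/5929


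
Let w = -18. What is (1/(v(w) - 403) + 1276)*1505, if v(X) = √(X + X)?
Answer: 62391104517/32489 - 1806*I/32489 ≈ 1.9204e+6 - 0.055588*I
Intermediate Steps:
v(X) = √2*√X (v(X) = √(2*X) = √2*√X)
(1/(v(w) - 403) + 1276)*1505 = (1/(√2*√(-18) - 403) + 1276)*1505 = (1/(√2*(3*I*√2) - 403) + 1276)*1505 = (1/(6*I - 403) + 1276)*1505 = (1/(-403 + 6*I) + 1276)*1505 = ((-403 - 6*I)/162445 + 1276)*1505 = (1276 + (-403 - 6*I)/162445)*1505 = 1920380 + 301*(-403 - 6*I)/32489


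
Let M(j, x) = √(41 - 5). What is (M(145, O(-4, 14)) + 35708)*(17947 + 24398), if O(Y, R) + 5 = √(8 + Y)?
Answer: 1512309330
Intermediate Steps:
O(Y, R) = -5 + √(8 + Y)
M(j, x) = 6 (M(j, x) = √36 = 6)
(M(145, O(-4, 14)) + 35708)*(17947 + 24398) = (6 + 35708)*(17947 + 24398) = 35714*42345 = 1512309330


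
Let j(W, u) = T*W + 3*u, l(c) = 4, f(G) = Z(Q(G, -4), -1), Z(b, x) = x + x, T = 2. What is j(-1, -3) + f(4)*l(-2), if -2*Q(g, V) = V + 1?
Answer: -19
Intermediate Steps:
Q(g, V) = -1/2 - V/2 (Q(g, V) = -(V + 1)/2 = -(1 + V)/2 = -1/2 - V/2)
Z(b, x) = 2*x
f(G) = -2 (f(G) = 2*(-1) = -2)
j(W, u) = 2*W + 3*u
j(-1, -3) + f(4)*l(-2) = (2*(-1) + 3*(-3)) - 2*4 = (-2 - 9) - 8 = -11 - 8 = -19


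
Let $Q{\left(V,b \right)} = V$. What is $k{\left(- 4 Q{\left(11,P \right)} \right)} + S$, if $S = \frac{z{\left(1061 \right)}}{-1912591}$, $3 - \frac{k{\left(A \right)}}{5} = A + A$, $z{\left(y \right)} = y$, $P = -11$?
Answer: $\frac{870227844}{1912591} \approx 455.0$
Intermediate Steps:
$k{\left(A \right)} = 15 - 10 A$ ($k{\left(A \right)} = 15 - 5 \left(A + A\right) = 15 - 5 \cdot 2 A = 15 - 10 A$)
$S = - \frac{1061}{1912591}$ ($S = \frac{1061}{-1912591} = 1061 \left(- \frac{1}{1912591}\right) = - \frac{1061}{1912591} \approx -0.00055475$)
$k{\left(- 4 Q{\left(11,P \right)} \right)} + S = \left(15 - 10 \left(\left(-4\right) 11\right)\right) - \frac{1061}{1912591} = \left(15 - -440\right) - \frac{1061}{1912591} = \left(15 + 440\right) - \frac{1061}{1912591} = 455 - \frac{1061}{1912591} = \frac{870227844}{1912591}$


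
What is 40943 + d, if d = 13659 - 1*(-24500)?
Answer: 79102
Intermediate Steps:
d = 38159 (d = 13659 + 24500 = 38159)
40943 + d = 40943 + 38159 = 79102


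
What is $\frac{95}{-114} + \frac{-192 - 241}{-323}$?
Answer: $\frac{983}{1938} \approx 0.50722$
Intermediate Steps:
$\frac{95}{-114} + \frac{-192 - 241}{-323} = 95 \left(- \frac{1}{114}\right) - - \frac{433}{323} = - \frac{5}{6} + \frac{433}{323} = \frac{983}{1938}$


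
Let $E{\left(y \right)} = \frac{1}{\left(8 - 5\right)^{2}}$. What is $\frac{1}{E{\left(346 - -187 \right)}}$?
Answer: $9$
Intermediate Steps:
$E{\left(y \right)} = \frac{1}{9}$ ($E{\left(y \right)} = \frac{1}{3^{2}} = \frac{1}{9}$)
$\frac{1}{E{\left(346 - -187 \right)}} = \frac{1}{\frac{1}{9}} = 9$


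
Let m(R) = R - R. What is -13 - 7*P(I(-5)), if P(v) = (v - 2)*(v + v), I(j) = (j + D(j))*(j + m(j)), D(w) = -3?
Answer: -21293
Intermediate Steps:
m(R) = 0
I(j) = j*(-3 + j) (I(j) = (j - 3)*(j + 0) = (-3 + j)*j = j*(-3 + j))
P(v) = 2*v*(-2 + v) (P(v) = (-2 + v)*(2*v) = 2*v*(-2 + v))
-13 - 7*P(I(-5)) = -13 - 14*(-5*(-3 - 5))*(-2 - 5*(-3 - 5)) = -13 - 14*(-5*(-8))*(-2 - 5*(-8)) = -13 - 14*40*(-2 + 40) = -13 - 14*40*38 = -13 - 7*3040 = -13 - 21280 = -21293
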